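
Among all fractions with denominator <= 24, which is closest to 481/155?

Expand x = 481/155 as a continued fraction with the Euclidean algorithm:
  481 = 3*155 + 16, so a_0 = 3.
  155 = 9*16 + 11, so a_1 = 9.
  16 = 1*11 + 5, so a_2 = 1.
  11 = 2*5 + 1, so a_3 = 2.
  5 = 5*1 + 0, so a_4 = 5.
so x = [3; 9, 1, 2, 5].
Convergents (p_i = a_i*p_{i-1} + p_{i-2}, q_i = a_i*q_{i-1} + q_{i-2} with p_{-2}=0, p_{-1}=1, q_{-2}=1, q_{-1}=0), until the denominator exceeds 24:
  i=0: a_0=3, p_0 = 3*1 + 0 = 3, q_0 = 3*0 + 1 = 1.
  i=1: a_1=9, p_1 = 9*3 + 1 = 28, q_1 = 9*1 + 0 = 9.
  i=2: a_2=1, p_2 = 1*28 + 3 = 31, q_2 = 1*9 + 1 = 10.
  i=3: a_3=2, p_3 = 2*31 + 28 = 90, q_3 = 2*10 + 9 = 29.
q_3 = 29 > 24, so the last convergent with denominator <= 24 is p_2/q_2 = 31/10.
The closest fraction with denominator <= 24 is either p_2/q_2 or the intermediate fraction (k*p_2 + p_1)/(k*q_2 + q_1) with the largest k >= 1 whose denominator stays <= 24; these approach x as k grows, and every other convergent or intermediate fraction in range is farther away.
Largest k: floor((24 - q_1)/q_2) = floor((24 - 9)/10) = 1.
That gives (1*31 + 28)/(1*10 + 9) = 59/19.
Compare the errors: |x - 31/10| = |481*10 - 31*155|/(155*10) = 5/1550, and |x - 59/19| = |481*19 - 59*155|/(155*19) = 6/2945.
Cross-multiplying, 6*1550 = 9300 < 14725 = 5*2945, so 6/2945 is smaller: the intermediate fraction 59/19 is closer to x than 31/10.

59/19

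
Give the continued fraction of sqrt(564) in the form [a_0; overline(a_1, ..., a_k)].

[23; overline(1, 2, 1, 46)]

Write x_i = (sqrt(564) + m_i)/d_i with (m_0, d_0) = (0, 1). a_0 = floor(sqrt(564)) = 23, since 23^2 = 529 <= 564 < 576 = 24^2.
Iterate m_{i+1} = d_i*a_i - m_i, d_{i+1} = (564 - m_{i+1}^2)/d_i, a_{i+1} = floor((a_0 + m_{i+1})/d_{i+1}):
  m_1 = 1*23 - 0 = 23, d_1 = (564 - 23^2)/1 = 35/1 = 35, a_1 = floor((23 + 23)/35) = 1.
  m_2 = 35*1 - 23 = 12, d_2 = (564 - 12^2)/35 = 420/35 = 12, a_2 = floor((23 + 12)/12) = 2.
  m_3 = 12*2 - 12 = 12, d_3 = (564 - 12^2)/12 = 420/12 = 35, a_3 = floor((23 + 12)/35) = 1.
  m_4 = 35*1 - 12 = 23, d_4 = (564 - 23^2)/35 = 35/35 = 1, a_4 = floor((23 + 23)/1) = 46.
  m_5 = 1*46 - 23 = 23, d_5 = (564 - 23^2)/1 = 35/1 = 35: (m_5, d_5) = (m_1, d_1) = (23, 35), so from here the quotients repeat a_1, ..., a_4; the period length is 4.
Hence the expansion of sqrt(564) is a_0 = 23 followed by the repeating block 1, 2, 1, 46 (period 4).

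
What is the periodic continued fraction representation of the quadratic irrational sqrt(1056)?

[32; (2, 64)]

Write x_i = (sqrt(1056) + m_i)/d_i with (m_0, d_0) = (0, 1). a_0 = floor(sqrt(1056)) = 32, since 32^2 = 1024 <= 1056 < 1089 = 33^2.
Iterate m_{i+1} = d_i*a_i - m_i, d_{i+1} = (1056 - m_{i+1}^2)/d_i, a_{i+1} = floor((a_0 + m_{i+1})/d_{i+1}):
  m_1 = 1*32 - 0 = 32, d_1 = (1056 - 32^2)/1 = 32/1 = 32, a_1 = floor((32 + 32)/32) = 2.
  m_2 = 32*2 - 32 = 32, d_2 = (1056 - 32^2)/32 = 32/32 = 1, a_2 = floor((32 + 32)/1) = 64.
  m_3 = 1*64 - 32 = 32, d_3 = (1056 - 32^2)/1 = 32/1 = 32: (m_3, d_3) = (m_1, d_1) = (32, 32), so from here the quotients repeat a_1, a_2; the period length is 2.
Hence the expansion of sqrt(1056) is a_0 = 32 followed by the repeating block 2, 64 (period 2).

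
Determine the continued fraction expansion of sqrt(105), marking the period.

[10; (4, 20)]

Write x_i = (sqrt(105) + m_i)/d_i with (m_0, d_0) = (0, 1). a_0 = floor(sqrt(105)) = 10, since 10^2 = 100 <= 105 < 121 = 11^2.
Iterate m_{i+1} = d_i*a_i - m_i, d_{i+1} = (105 - m_{i+1}^2)/d_i, a_{i+1} = floor((a_0 + m_{i+1})/d_{i+1}):
  m_1 = 1*10 - 0 = 10, d_1 = (105 - 10^2)/1 = 5/1 = 5, a_1 = floor((10 + 10)/5) = 4.
  m_2 = 5*4 - 10 = 10, d_2 = (105 - 10^2)/5 = 5/5 = 1, a_2 = floor((10 + 10)/1) = 20.
  m_3 = 1*20 - 10 = 10, d_3 = (105 - 10^2)/1 = 5/1 = 5: (m_3, d_3) = (m_1, d_1) = (10, 5), so from here the quotients repeat a_1, a_2; the period length is 2.
Hence the expansion of sqrt(105) is a_0 = 10 followed by the repeating block 4, 20 (period 2).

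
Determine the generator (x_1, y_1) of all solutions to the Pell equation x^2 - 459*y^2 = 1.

First expand sqrt(459) as a continued fraction. With x_i = (sqrt(459) + m_i)/d_i and (m_0, d_0) = (0, 1): a_0 = floor(sqrt(459)) = 21, since 21^2 = 441 <= 459 < 484 = 22^2.
Iterate m_{i+1} = d_i*a_i - m_i, d_{i+1} = (459 - m_{i+1}^2)/d_i, a_{i+1} = floor((a_0 + m_{i+1})/d_{i+1}):
  m_1 = 1*21 - 0 = 21, d_1 = (459 - 21^2)/1 = 18/1 = 18, a_1 = floor((21 + 21)/18) = 2.
  m_2 = 18*2 - 21 = 15, d_2 = (459 - 15^2)/18 = 234/18 = 13, a_2 = floor((21 + 15)/13) = 2.
  m_3 = 13*2 - 15 = 11, d_3 = (459 - 11^2)/13 = 338/13 = 26, a_3 = floor((21 + 11)/26) = 1.
  m_4 = 26*1 - 11 = 15, d_4 = (459 - 15^2)/26 = 234/26 = 9, a_4 = floor((21 + 15)/9) = 4.
  m_5 = 9*4 - 15 = 21, d_5 = (459 - 21^2)/9 = 18/9 = 2, a_5 = floor((21 + 21)/2) = 21.
  m_6 = 2*21 - 21 = 21, d_6 = (459 - 21^2)/2 = 18/2 = 9, a_6 = floor((21 + 21)/9) = 4.
  m_7 = 9*4 - 21 = 15, d_7 = (459 - 15^2)/9 = 234/9 = 26, a_7 = floor((21 + 15)/26) = 1.
  m_8 = 26*1 - 15 = 11, d_8 = (459 - 11^2)/26 = 338/26 = 13, a_8 = floor((21 + 11)/13) = 2.
  m_9 = 13*2 - 11 = 15, d_9 = (459 - 15^2)/13 = 234/13 = 18, a_9 = floor((21 + 15)/18) = 2.
  m_10 = 18*2 - 15 = 21, d_10 = (459 - 21^2)/18 = 18/18 = 1, a_10 = floor((21 + 21)/1) = 42.
  m_11 = 1*42 - 21 = 21, d_11 = (459 - 21^2)/1 = 18/1 = 18: (m_11, d_11) = (m_1, d_1) = (21, 18), so from here the quotients repeat a_1, ..., a_10; the period length is 10.
So sqrt(459) = [21; (2, 2, 1, 4, 21, 4, 1, 2, 2, 42)] with period length k = 10.
k is even, so the fundamental solution of x^2 - 459y^2 = 1 is (p_{k-1}, q_{k-1}) = (p_9, q_9); compute convergents through index 9.
Convergents (p_i = a_i*p_{i-1} + p_{i-2}, q_i = a_i*q_{i-1} + q_{i-2} with p_{-2}=0, p_{-1}=1, q_{-2}=1, q_{-1}=0):
  i=0: a_0=21, p_0 = 21*1 + 0 = 21, q_0 = 21*0 + 1 = 1.
  i=1: a_1=2, p_1 = 2*21 + 1 = 43, q_1 = 2*1 + 0 = 2.
  i=2: a_2=2, p_2 = 2*43 + 21 = 107, q_2 = 2*2 + 1 = 5.
  i=3: a_3=1, p_3 = 1*107 + 43 = 150, q_3 = 1*5 + 2 = 7.
  i=4: a_4=4, p_4 = 4*150 + 107 = 707, q_4 = 4*7 + 5 = 33.
  i=5: a_5=21, p_5 = 21*707 + 150 = 14997, q_5 = 21*33 + 7 = 700.
  i=6: a_6=4, p_6 = 4*14997 + 707 = 60695, q_6 = 4*700 + 33 = 2833.
  i=7: a_7=1, p_7 = 1*60695 + 14997 = 75692, q_7 = 1*2833 + 700 = 3533.
  i=8: a_8=2, p_8 = 2*75692 + 60695 = 212079, q_8 = 2*3533 + 2833 = 9899.
  i=9: a_9=2, p_9 = 2*212079 + 75692 = 499850, q_9 = 2*9899 + 3533 = 23331.
Check: 499850^2 - 459*23331^2 = 249850022500 - 249850022499 = 1, so (x, y) = (499850, 23331) solves the equation, and by the theorem it is the least positive solution.

(x, y) = (499850, 23331)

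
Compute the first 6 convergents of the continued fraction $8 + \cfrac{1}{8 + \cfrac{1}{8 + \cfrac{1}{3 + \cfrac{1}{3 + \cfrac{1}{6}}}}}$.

8/1, 65/8, 528/65, 1649/203, 5475/674, 34499/4247

Using the convergent recurrence p_i = a_i*p_{i-1} + p_{i-2}, q_i = a_i*q_{i-1} + q_{i-2} with p_{-2}=0, p_{-1}=1, q_{-2}=1, q_{-1}=0:
  i=0: a_0=8, p_0 = 8*1 + 0 = 8, q_0 = 8*0 + 1 = 1.
  i=1: a_1=8, p_1 = 8*8 + 1 = 65, q_1 = 8*1 + 0 = 8.
  i=2: a_2=8, p_2 = 8*65 + 8 = 528, q_2 = 8*8 + 1 = 65.
  i=3: a_3=3, p_3 = 3*528 + 65 = 1649, q_3 = 3*65 + 8 = 203.
  i=4: a_4=3, p_4 = 3*1649 + 528 = 5475, q_4 = 3*203 + 65 = 674.
  i=5: a_5=6, p_5 = 6*5475 + 1649 = 34499, q_5 = 6*674 + 203 = 4247.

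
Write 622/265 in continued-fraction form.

Run the Euclidean algorithm on 622 and 265; the successive quotients are the partial quotients a_0, a_1, ... (each step inverts the fractional part left over by the previous one):
  622 = 2*265 + 92, so a_0 = 2.
  265 = 2*92 + 81, so a_1 = 2.
  92 = 1*81 + 11, so a_2 = 1.
  81 = 7*11 + 4, so a_3 = 7.
  11 = 2*4 + 3, so a_4 = 2.
  4 = 1*3 + 1, so a_5 = 1.
  3 = 3*1 + 0, so a_6 = 3.
The remainder reaches 0 after 7 divisions, so the expansion has 7 partial quotients, read off in order.

[2; 2, 1, 7, 2, 1, 3]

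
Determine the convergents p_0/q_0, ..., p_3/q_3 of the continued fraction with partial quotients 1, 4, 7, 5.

Using the convergent recurrence p_i = a_i*p_{i-1} + p_{i-2}, q_i = a_i*q_{i-1} + q_{i-2} with p_{-2}=0, p_{-1}=1, q_{-2}=1, q_{-1}=0:
  i=0: a_0=1, p_0 = 1*1 + 0 = 1, q_0 = 1*0 + 1 = 1.
  i=1: a_1=4, p_1 = 4*1 + 1 = 5, q_1 = 4*1 + 0 = 4.
  i=2: a_2=7, p_2 = 7*5 + 1 = 36, q_2 = 7*4 + 1 = 29.
  i=3: a_3=5, p_3 = 5*36 + 5 = 185, q_3 = 5*29 + 4 = 149.

1/1, 5/4, 36/29, 185/149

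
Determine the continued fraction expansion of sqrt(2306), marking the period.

[48; (48, 96)]

Write x_i = (sqrt(2306) + m_i)/d_i with (m_0, d_0) = (0, 1). a_0 = floor(sqrt(2306)) = 48, since 48^2 = 2304 <= 2306 < 2401 = 49^2.
Iterate m_{i+1} = d_i*a_i - m_i, d_{i+1} = (2306 - m_{i+1}^2)/d_i, a_{i+1} = floor((a_0 + m_{i+1})/d_{i+1}):
  m_1 = 1*48 - 0 = 48, d_1 = (2306 - 48^2)/1 = 2/1 = 2, a_1 = floor((48 + 48)/2) = 48.
  m_2 = 2*48 - 48 = 48, d_2 = (2306 - 48^2)/2 = 2/2 = 1, a_2 = floor((48 + 48)/1) = 96.
  m_3 = 1*96 - 48 = 48, d_3 = (2306 - 48^2)/1 = 2/1 = 2: (m_3, d_3) = (m_1, d_1) = (48, 2), so from here the quotients repeat a_1, a_2; the period length is 2.
Hence the expansion of sqrt(2306) is a_0 = 48 followed by the repeating block 48, 96 (period 2).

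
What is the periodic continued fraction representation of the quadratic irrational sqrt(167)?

Write x_i = (sqrt(167) + m_i)/d_i with (m_0, d_0) = (0, 1). a_0 = floor(sqrt(167)) = 12, since 12^2 = 144 <= 167 < 169 = 13^2.
Iterate m_{i+1} = d_i*a_i - m_i, d_{i+1} = (167 - m_{i+1}^2)/d_i, a_{i+1} = floor((a_0 + m_{i+1})/d_{i+1}):
  m_1 = 1*12 - 0 = 12, d_1 = (167 - 12^2)/1 = 23/1 = 23, a_1 = floor((12 + 12)/23) = 1.
  m_2 = 23*1 - 12 = 11, d_2 = (167 - 11^2)/23 = 46/23 = 2, a_2 = floor((12 + 11)/2) = 11.
  m_3 = 2*11 - 11 = 11, d_3 = (167 - 11^2)/2 = 46/2 = 23, a_3 = floor((12 + 11)/23) = 1.
  m_4 = 23*1 - 11 = 12, d_4 = (167 - 12^2)/23 = 23/23 = 1, a_4 = floor((12 + 12)/1) = 24.
  m_5 = 1*24 - 12 = 12, d_5 = (167 - 12^2)/1 = 23/1 = 23: (m_5, d_5) = (m_1, d_1) = (12, 23), so from here the quotients repeat a_1, ..., a_4; the period length is 4.
Hence the expansion of sqrt(167) is a_0 = 12 followed by the repeating block 1, 11, 1, 24 (period 4).

[12; (1, 11, 1, 24)]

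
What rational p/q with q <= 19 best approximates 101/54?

Expand x = 101/54 as a continued fraction with the Euclidean algorithm:
  101 = 1*54 + 47, so a_0 = 1.
  54 = 1*47 + 7, so a_1 = 1.
  47 = 6*7 + 5, so a_2 = 6.
  7 = 1*5 + 2, so a_3 = 1.
  5 = 2*2 + 1, so a_4 = 2.
  2 = 2*1 + 0, so a_5 = 2.
so x = [1; 1, 6, 1, 2, 2].
Convergents (p_i = a_i*p_{i-1} + p_{i-2}, q_i = a_i*q_{i-1} + q_{i-2} with p_{-2}=0, p_{-1}=1, q_{-2}=1, q_{-1}=0), until the denominator exceeds 19:
  i=0: a_0=1, p_0 = 1*1 + 0 = 1, q_0 = 1*0 + 1 = 1.
  i=1: a_1=1, p_1 = 1*1 + 1 = 2, q_1 = 1*1 + 0 = 1.
  i=2: a_2=6, p_2 = 6*2 + 1 = 13, q_2 = 6*1 + 1 = 7.
  i=3: a_3=1, p_3 = 1*13 + 2 = 15, q_3 = 1*7 + 1 = 8.
  i=4: a_4=2, p_4 = 2*15 + 13 = 43, q_4 = 2*8 + 7 = 23.
q_4 = 23 > 19, so the last convergent with denominator <= 19 is p_3/q_3 = 15/8.
The closest fraction with denominator <= 19 is either p_3/q_3 or the intermediate fraction (k*p_3 + p_2)/(k*q_3 + q_2) with the largest k >= 1 whose denominator stays <= 19; these approach x as k grows, and every other convergent or intermediate fraction in range is farther away.
Largest k: floor((19 - q_2)/q_3) = floor((19 - 7)/8) = 1.
That gives (1*15 + 13)/(1*8 + 7) = 28/15.
Compare the errors: |x - 15/8| = |101*8 - 15*54|/(54*8) = 2/432, and |x - 28/15| = |101*15 - 28*54|/(54*15) = 3/810.
Cross-multiplying, 3*432 = 1296 < 1620 = 2*810, so 3/810 is smaller: the intermediate fraction 28/15 is closer to x than 15/8.

28/15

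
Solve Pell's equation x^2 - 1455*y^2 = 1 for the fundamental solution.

First expand sqrt(1455) as a continued fraction. With x_i = (sqrt(1455) + m_i)/d_i and (m_0, d_0) = (0, 1): a_0 = floor(sqrt(1455)) = 38, since 38^2 = 1444 <= 1455 < 1521 = 39^2.
Iterate m_{i+1} = d_i*a_i - m_i, d_{i+1} = (1455 - m_{i+1}^2)/d_i, a_{i+1} = floor((a_0 + m_{i+1})/d_{i+1}):
  m_1 = 1*38 - 0 = 38, d_1 = (1455 - 38^2)/1 = 11/1 = 11, a_1 = floor((38 + 38)/11) = 6.
  m_2 = 11*6 - 38 = 28, d_2 = (1455 - 28^2)/11 = 671/11 = 61, a_2 = floor((38 + 28)/61) = 1.
  m_3 = 61*1 - 28 = 33, d_3 = (1455 - 33^2)/61 = 366/61 = 6, a_3 = floor((38 + 33)/6) = 11.
  m_4 = 6*11 - 33 = 33, d_4 = (1455 - 33^2)/6 = 366/6 = 61, a_4 = floor((38 + 33)/61) = 1.
  m_5 = 61*1 - 33 = 28, d_5 = (1455 - 28^2)/61 = 671/61 = 11, a_5 = floor((38 + 28)/11) = 6.
  m_6 = 11*6 - 28 = 38, d_6 = (1455 - 38^2)/11 = 11/11 = 1, a_6 = floor((38 + 38)/1) = 76.
  m_7 = 1*76 - 38 = 38, d_7 = (1455 - 38^2)/1 = 11/1 = 11: (m_7, d_7) = (m_1, d_1) = (38, 11), so from here the quotients repeat a_1, ..., a_6; the period length is 6.
So sqrt(1455) = [38; (6, 1, 11, 1, 6, 76)] with period length k = 6.
k is even, so the fundamental solution of x^2 - 1455y^2 = 1 is (p_{k-1}, q_{k-1}) = (p_5, q_5); compute convergents through index 5.
Convergents (p_i = a_i*p_{i-1} + p_{i-2}, q_i = a_i*q_{i-1} + q_{i-2} with p_{-2}=0, p_{-1}=1, q_{-2}=1, q_{-1}=0):
  i=0: a_0=38, p_0 = 38*1 + 0 = 38, q_0 = 38*0 + 1 = 1.
  i=1: a_1=6, p_1 = 6*38 + 1 = 229, q_1 = 6*1 + 0 = 6.
  i=2: a_2=1, p_2 = 1*229 + 38 = 267, q_2 = 1*6 + 1 = 7.
  i=3: a_3=11, p_3 = 11*267 + 229 = 3166, q_3 = 11*7 + 6 = 83.
  i=4: a_4=1, p_4 = 1*3166 + 267 = 3433, q_4 = 1*83 + 7 = 90.
  i=5: a_5=6, p_5 = 6*3433 + 3166 = 23764, q_5 = 6*90 + 83 = 623.
Check: 23764^2 - 1455*623^2 = 564727696 - 564727695 = 1, so (x, y) = (23764, 623) solves the equation, and by the theorem it is the least positive solution.

(x, y) = (23764, 623)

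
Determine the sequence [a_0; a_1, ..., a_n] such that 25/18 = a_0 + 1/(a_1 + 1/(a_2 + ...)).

Run the Euclidean algorithm on 25 and 18; the successive quotients are the partial quotients a_0, a_1, ... (each step inverts the fractional part left over by the previous one):
  25 = 1*18 + 7, so a_0 = 1.
  18 = 2*7 + 4, so a_1 = 2.
  7 = 1*4 + 3, so a_2 = 1.
  4 = 1*3 + 1, so a_3 = 1.
  3 = 3*1 + 0, so a_4 = 3.
The remainder reaches 0 after 5 divisions, so the expansion has 5 partial quotients, read off in order.

[1; 2, 1, 1, 3]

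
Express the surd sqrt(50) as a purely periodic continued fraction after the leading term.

[7; (14)]

Write x_i = (sqrt(50) + m_i)/d_i with (m_0, d_0) = (0, 1). a_0 = floor(sqrt(50)) = 7, since 7^2 = 49 <= 50 < 64 = 8^2.
Iterate m_{i+1} = d_i*a_i - m_i, d_{i+1} = (50 - m_{i+1}^2)/d_i, a_{i+1} = floor((a_0 + m_{i+1})/d_{i+1}):
  m_1 = 1*7 - 0 = 7, d_1 = (50 - 7^2)/1 = 1/1 = 1, a_1 = floor((7 + 7)/1) = 14.
  m_2 = 1*14 - 7 = 7, d_2 = (50 - 7^2)/1 = 1/1 = 1: (m_2, d_2) = (m_1, d_1) = (7, 1), so from here the quotient a_1 repeats; the period length is 1.
Hence the expansion of sqrt(50) is a_0 = 7 followed by the repeating block 14 (period 1).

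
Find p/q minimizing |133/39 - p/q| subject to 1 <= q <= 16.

Expand x = 133/39 as a continued fraction with the Euclidean algorithm:
  133 = 3*39 + 16, so a_0 = 3.
  39 = 2*16 + 7, so a_1 = 2.
  16 = 2*7 + 2, so a_2 = 2.
  7 = 3*2 + 1, so a_3 = 3.
  2 = 2*1 + 0, so a_4 = 2.
so x = [3; 2, 2, 3, 2].
Convergents (p_i = a_i*p_{i-1} + p_{i-2}, q_i = a_i*q_{i-1} + q_{i-2} with p_{-2}=0, p_{-1}=1, q_{-2}=1, q_{-1}=0), until the denominator exceeds 16:
  i=0: a_0=3, p_0 = 3*1 + 0 = 3, q_0 = 3*0 + 1 = 1.
  i=1: a_1=2, p_1 = 2*3 + 1 = 7, q_1 = 2*1 + 0 = 2.
  i=2: a_2=2, p_2 = 2*7 + 3 = 17, q_2 = 2*2 + 1 = 5.
  i=3: a_3=3, p_3 = 3*17 + 7 = 58, q_3 = 3*5 + 2 = 17.
q_3 = 17 > 16, so the last convergent with denominator <= 16 is p_2/q_2 = 17/5.
The closest fraction with denominator <= 16 is either p_2/q_2 or the intermediate fraction (k*p_2 + p_1)/(k*q_2 + q_1) with the largest k >= 1 whose denominator stays <= 16; these approach x as k grows, and every other convergent or intermediate fraction in range is farther away.
Largest k: floor((16 - q_1)/q_2) = floor((16 - 2)/5) = 2.
That gives (2*17 + 7)/(2*5 + 2) = 41/12.
Compare the errors: |x - 17/5| = |133*5 - 17*39|/(39*5) = 2/195, and |x - 41/12| = |133*12 - 41*39|/(39*12) = 3/468.
Cross-multiplying, 3*195 = 585 < 936 = 2*468, so 3/468 is smaller: the intermediate fraction 41/12 is closer to x than 17/5.

41/12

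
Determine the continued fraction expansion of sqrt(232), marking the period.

Write x_i = (sqrt(232) + m_i)/d_i with (m_0, d_0) = (0, 1). a_0 = floor(sqrt(232)) = 15, since 15^2 = 225 <= 232 < 256 = 16^2.
Iterate m_{i+1} = d_i*a_i - m_i, d_{i+1} = (232 - m_{i+1}^2)/d_i, a_{i+1} = floor((a_0 + m_{i+1})/d_{i+1}):
  m_1 = 1*15 - 0 = 15, d_1 = (232 - 15^2)/1 = 7/1 = 7, a_1 = floor((15 + 15)/7) = 4.
  m_2 = 7*4 - 15 = 13, d_2 = (232 - 13^2)/7 = 63/7 = 9, a_2 = floor((15 + 13)/9) = 3.
  m_3 = 9*3 - 13 = 14, d_3 = (232 - 14^2)/9 = 36/9 = 4, a_3 = floor((15 + 14)/4) = 7.
  m_4 = 4*7 - 14 = 14, d_4 = (232 - 14^2)/4 = 36/4 = 9, a_4 = floor((15 + 14)/9) = 3.
  m_5 = 9*3 - 14 = 13, d_5 = (232 - 13^2)/9 = 63/9 = 7, a_5 = floor((15 + 13)/7) = 4.
  m_6 = 7*4 - 13 = 15, d_6 = (232 - 15^2)/7 = 7/7 = 1, a_6 = floor((15 + 15)/1) = 30.
  m_7 = 1*30 - 15 = 15, d_7 = (232 - 15^2)/1 = 7/1 = 7: (m_7, d_7) = (m_1, d_1) = (15, 7), so from here the quotients repeat a_1, ..., a_6; the period length is 6.
Hence the expansion of sqrt(232) is a_0 = 15 followed by the repeating block 4, 3, 7, 3, 4, 30 (period 6).

[15; (4, 3, 7, 3, 4, 30)]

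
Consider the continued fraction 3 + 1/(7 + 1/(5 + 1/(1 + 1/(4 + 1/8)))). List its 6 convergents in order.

Using the convergent recurrence p_i = a_i*p_{i-1} + p_{i-2}, q_i = a_i*q_{i-1} + q_{i-2} with p_{-2}=0, p_{-1}=1, q_{-2}=1, q_{-1}=0:
  i=0: a_0=3, p_0 = 3*1 + 0 = 3, q_0 = 3*0 + 1 = 1.
  i=1: a_1=7, p_1 = 7*3 + 1 = 22, q_1 = 7*1 + 0 = 7.
  i=2: a_2=5, p_2 = 5*22 + 3 = 113, q_2 = 5*7 + 1 = 36.
  i=3: a_3=1, p_3 = 1*113 + 22 = 135, q_3 = 1*36 + 7 = 43.
  i=4: a_4=4, p_4 = 4*135 + 113 = 653, q_4 = 4*43 + 36 = 208.
  i=5: a_5=8, p_5 = 8*653 + 135 = 5359, q_5 = 8*208 + 43 = 1707.

3/1, 22/7, 113/36, 135/43, 653/208, 5359/1707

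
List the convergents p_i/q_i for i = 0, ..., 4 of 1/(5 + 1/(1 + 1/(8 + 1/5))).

Using the convergent recurrence p_i = a_i*p_{i-1} + p_{i-2}, q_i = a_i*q_{i-1} + q_{i-2} with p_{-2}=0, p_{-1}=1, q_{-2}=1, q_{-1}=0:
  i=0: a_0=0, p_0 = 0*1 + 0 = 0, q_0 = 0*0 + 1 = 1.
  i=1: a_1=5, p_1 = 5*0 + 1 = 1, q_1 = 5*1 + 0 = 5.
  i=2: a_2=1, p_2 = 1*1 + 0 = 1, q_2 = 1*5 + 1 = 6.
  i=3: a_3=8, p_3 = 8*1 + 1 = 9, q_3 = 8*6 + 5 = 53.
  i=4: a_4=5, p_4 = 5*9 + 1 = 46, q_4 = 5*53 + 6 = 271.

0/1, 1/5, 1/6, 9/53, 46/271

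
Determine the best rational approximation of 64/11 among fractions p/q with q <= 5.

Expand x = 64/11 as a continued fraction with the Euclidean algorithm:
  64 = 5*11 + 9, so a_0 = 5.
  11 = 1*9 + 2, so a_1 = 1.
  9 = 4*2 + 1, so a_2 = 4.
  2 = 2*1 + 0, so a_3 = 2.
so x = [5; 1, 4, 2].
Convergents (p_i = a_i*p_{i-1} + p_{i-2}, q_i = a_i*q_{i-1} + q_{i-2} with p_{-2}=0, p_{-1}=1, q_{-2}=1, q_{-1}=0), until the denominator exceeds 5:
  i=0: a_0=5, p_0 = 5*1 + 0 = 5, q_0 = 5*0 + 1 = 1.
  i=1: a_1=1, p_1 = 1*5 + 1 = 6, q_1 = 1*1 + 0 = 1.
  i=2: a_2=4, p_2 = 4*6 + 5 = 29, q_2 = 4*1 + 1 = 5.
  i=3: a_3=2, p_3 = 2*29 + 6 = 64, q_3 = 2*5 + 1 = 11.
q_3 = 11 > 5, so the last convergent with denominator <= 5 is p_2/q_2 = 29/5.
The closest fraction with denominator <= 5 is either p_2/q_2 or the intermediate fraction (k*p_2 + p_1)/(k*q_2 + q_1) with the largest k >= 1 whose denominator stays <= 5; these approach x as k grows, and every other convergent or intermediate fraction in range is farther away.
Largest k: floor((5 - q_1)/q_2) = floor((5 - 1)/5) = 0.
Since k = 0, no intermediate fraction beyond p_2/q_2 has denominator <= 5, so the convergent 29/5 is the closest (its error is |64*5 - 29*11|/(11*5) = 1/55).

29/5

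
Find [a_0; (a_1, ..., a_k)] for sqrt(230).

[15; (6, 30)]

Write x_i = (sqrt(230) + m_i)/d_i with (m_0, d_0) = (0, 1). a_0 = floor(sqrt(230)) = 15, since 15^2 = 225 <= 230 < 256 = 16^2.
Iterate m_{i+1} = d_i*a_i - m_i, d_{i+1} = (230 - m_{i+1}^2)/d_i, a_{i+1} = floor((a_0 + m_{i+1})/d_{i+1}):
  m_1 = 1*15 - 0 = 15, d_1 = (230 - 15^2)/1 = 5/1 = 5, a_1 = floor((15 + 15)/5) = 6.
  m_2 = 5*6 - 15 = 15, d_2 = (230 - 15^2)/5 = 5/5 = 1, a_2 = floor((15 + 15)/1) = 30.
  m_3 = 1*30 - 15 = 15, d_3 = (230 - 15^2)/1 = 5/1 = 5: (m_3, d_3) = (m_1, d_1) = (15, 5), so from here the quotients repeat a_1, a_2; the period length is 2.
Hence the expansion of sqrt(230) is a_0 = 15 followed by the repeating block 6, 30 (period 2).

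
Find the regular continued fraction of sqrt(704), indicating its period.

[26; (1, 1, 7, 13, 7, 1, 1, 52)]

Write x_i = (sqrt(704) + m_i)/d_i with (m_0, d_0) = (0, 1). a_0 = floor(sqrt(704)) = 26, since 26^2 = 676 <= 704 < 729 = 27^2.
Iterate m_{i+1} = d_i*a_i - m_i, d_{i+1} = (704 - m_{i+1}^2)/d_i, a_{i+1} = floor((a_0 + m_{i+1})/d_{i+1}):
  m_1 = 1*26 - 0 = 26, d_1 = (704 - 26^2)/1 = 28/1 = 28, a_1 = floor((26 + 26)/28) = 1.
  m_2 = 28*1 - 26 = 2, d_2 = (704 - 2^2)/28 = 700/28 = 25, a_2 = floor((26 + 2)/25) = 1.
  m_3 = 25*1 - 2 = 23, d_3 = (704 - 23^2)/25 = 175/25 = 7, a_3 = floor((26 + 23)/7) = 7.
  m_4 = 7*7 - 23 = 26, d_4 = (704 - 26^2)/7 = 28/7 = 4, a_4 = floor((26 + 26)/4) = 13.
  m_5 = 4*13 - 26 = 26, d_5 = (704 - 26^2)/4 = 28/4 = 7, a_5 = floor((26 + 26)/7) = 7.
  m_6 = 7*7 - 26 = 23, d_6 = (704 - 23^2)/7 = 175/7 = 25, a_6 = floor((26 + 23)/25) = 1.
  m_7 = 25*1 - 23 = 2, d_7 = (704 - 2^2)/25 = 700/25 = 28, a_7 = floor((26 + 2)/28) = 1.
  m_8 = 28*1 - 2 = 26, d_8 = (704 - 26^2)/28 = 28/28 = 1, a_8 = floor((26 + 26)/1) = 52.
  m_9 = 1*52 - 26 = 26, d_9 = (704 - 26^2)/1 = 28/1 = 28: (m_9, d_9) = (m_1, d_1) = (26, 28), so from here the quotients repeat a_1, ..., a_8; the period length is 8.
Hence the expansion of sqrt(704) is a_0 = 26 followed by the repeating block 1, 1, 7, 13, 7, 1, 1, 52 (period 8).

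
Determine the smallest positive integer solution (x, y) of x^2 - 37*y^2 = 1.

(x, y) = (73, 12)

First expand sqrt(37) as a continued fraction. With x_i = (sqrt(37) + m_i)/d_i and (m_0, d_0) = (0, 1): a_0 = floor(sqrt(37)) = 6, since 6^2 = 36 <= 37 < 49 = 7^2.
Iterate m_{i+1} = d_i*a_i - m_i, d_{i+1} = (37 - m_{i+1}^2)/d_i, a_{i+1} = floor((a_0 + m_{i+1})/d_{i+1}):
  m_1 = 1*6 - 0 = 6, d_1 = (37 - 6^2)/1 = 1/1 = 1, a_1 = floor((6 + 6)/1) = 12.
  m_2 = 1*12 - 6 = 6, d_2 = (37 - 6^2)/1 = 1/1 = 1: (m_2, d_2) = (m_1, d_1) = (6, 1), so from here the quotient a_1 repeats; the period length is 1.
So sqrt(37) = [6; (12)] with period length k = 1.
k is odd, so (p_{k-1}, q_{k-1}) only solves x^2 - 37y^2 = -1 and the fundamental solution of x^2 - 37y^2 = 1 is (p_{2k-1}, q_{2k-1}) = (p_1, q_1); compute convergents through index 1, running through the period twice.
Convergents (p_i = a_i*p_{i-1} + p_{i-2}, q_i = a_i*q_{i-1} + q_{i-2} with p_{-2}=0, p_{-1}=1, q_{-2}=1, q_{-1}=0):
  i=0: a_0=6, p_0 = 6*1 + 0 = 6, q_0 = 6*0 + 1 = 1.
  i=1: a_1=12, p_1 = 12*6 + 1 = 73, q_1 = 12*1 + 0 = 12.
Indeed p_0^2 - 37*q_0^2 = 36 - 37 = -1, not +1.
Check: 73^2 - 37*12^2 = 5329 - 5328 = 1, so (x, y) = (73, 12) solves the equation, and by the theorem it is the least positive solution.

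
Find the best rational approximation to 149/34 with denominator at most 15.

57/13

Expand x = 149/34 as a continued fraction with the Euclidean algorithm:
  149 = 4*34 + 13, so a_0 = 4.
  34 = 2*13 + 8, so a_1 = 2.
  13 = 1*8 + 5, so a_2 = 1.
  8 = 1*5 + 3, so a_3 = 1.
  5 = 1*3 + 2, so a_4 = 1.
  3 = 1*2 + 1, so a_5 = 1.
  2 = 2*1 + 0, so a_6 = 2.
so x = [4; 2, 1, 1, 1, 1, 2].
Convergents (p_i = a_i*p_{i-1} + p_{i-2}, q_i = a_i*q_{i-1} + q_{i-2} with p_{-2}=0, p_{-1}=1, q_{-2}=1, q_{-1}=0), until the denominator exceeds 15:
  i=0: a_0=4, p_0 = 4*1 + 0 = 4, q_0 = 4*0 + 1 = 1.
  i=1: a_1=2, p_1 = 2*4 + 1 = 9, q_1 = 2*1 + 0 = 2.
  i=2: a_2=1, p_2 = 1*9 + 4 = 13, q_2 = 1*2 + 1 = 3.
  i=3: a_3=1, p_3 = 1*13 + 9 = 22, q_3 = 1*3 + 2 = 5.
  i=4: a_4=1, p_4 = 1*22 + 13 = 35, q_4 = 1*5 + 3 = 8.
  i=5: a_5=1, p_5 = 1*35 + 22 = 57, q_5 = 1*8 + 5 = 13.
  i=6: a_6=2, p_6 = 2*57 + 35 = 149, q_6 = 2*13 + 8 = 34.
q_6 = 34 > 15, so the last convergent with denominator <= 15 is p_5/q_5 = 57/13.
The closest fraction with denominator <= 15 is either p_5/q_5 or the intermediate fraction (k*p_5 + p_4)/(k*q_5 + q_4) with the largest k >= 1 whose denominator stays <= 15; these approach x as k grows, and every other convergent or intermediate fraction in range is farther away.
Largest k: floor((15 - q_4)/q_5) = floor((15 - 8)/13) = 0.
Since k = 0, no intermediate fraction beyond p_5/q_5 has denominator <= 15, so the convergent 57/13 is the closest (its error is |149*13 - 57*34|/(34*13) = 1/442).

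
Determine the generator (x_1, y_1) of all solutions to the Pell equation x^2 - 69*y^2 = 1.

(x, y) = (7775, 936)

First expand sqrt(69) as a continued fraction. With x_i = (sqrt(69) + m_i)/d_i and (m_0, d_0) = (0, 1): a_0 = floor(sqrt(69)) = 8, since 8^2 = 64 <= 69 < 81 = 9^2.
Iterate m_{i+1} = d_i*a_i - m_i, d_{i+1} = (69 - m_{i+1}^2)/d_i, a_{i+1} = floor((a_0 + m_{i+1})/d_{i+1}):
  m_1 = 1*8 - 0 = 8, d_1 = (69 - 8^2)/1 = 5/1 = 5, a_1 = floor((8 + 8)/5) = 3.
  m_2 = 5*3 - 8 = 7, d_2 = (69 - 7^2)/5 = 20/5 = 4, a_2 = floor((8 + 7)/4) = 3.
  m_3 = 4*3 - 7 = 5, d_3 = (69 - 5^2)/4 = 44/4 = 11, a_3 = floor((8 + 5)/11) = 1.
  m_4 = 11*1 - 5 = 6, d_4 = (69 - 6^2)/11 = 33/11 = 3, a_4 = floor((8 + 6)/3) = 4.
  m_5 = 3*4 - 6 = 6, d_5 = (69 - 6^2)/3 = 33/3 = 11, a_5 = floor((8 + 6)/11) = 1.
  m_6 = 11*1 - 6 = 5, d_6 = (69 - 5^2)/11 = 44/11 = 4, a_6 = floor((8 + 5)/4) = 3.
  m_7 = 4*3 - 5 = 7, d_7 = (69 - 7^2)/4 = 20/4 = 5, a_7 = floor((8 + 7)/5) = 3.
  m_8 = 5*3 - 7 = 8, d_8 = (69 - 8^2)/5 = 5/5 = 1, a_8 = floor((8 + 8)/1) = 16.
  m_9 = 1*16 - 8 = 8, d_9 = (69 - 8^2)/1 = 5/1 = 5: (m_9, d_9) = (m_1, d_1) = (8, 5), so from here the quotients repeat a_1, ..., a_8; the period length is 8.
So sqrt(69) = [8; (3, 3, 1, 4, 1, 3, 3, 16)] with period length k = 8.
k is even, so the fundamental solution of x^2 - 69y^2 = 1 is (p_{k-1}, q_{k-1}) = (p_7, q_7); compute convergents through index 7.
Convergents (p_i = a_i*p_{i-1} + p_{i-2}, q_i = a_i*q_{i-1} + q_{i-2} with p_{-2}=0, p_{-1}=1, q_{-2}=1, q_{-1}=0):
  i=0: a_0=8, p_0 = 8*1 + 0 = 8, q_0 = 8*0 + 1 = 1.
  i=1: a_1=3, p_1 = 3*8 + 1 = 25, q_1 = 3*1 + 0 = 3.
  i=2: a_2=3, p_2 = 3*25 + 8 = 83, q_2 = 3*3 + 1 = 10.
  i=3: a_3=1, p_3 = 1*83 + 25 = 108, q_3 = 1*10 + 3 = 13.
  i=4: a_4=4, p_4 = 4*108 + 83 = 515, q_4 = 4*13 + 10 = 62.
  i=5: a_5=1, p_5 = 1*515 + 108 = 623, q_5 = 1*62 + 13 = 75.
  i=6: a_6=3, p_6 = 3*623 + 515 = 2384, q_6 = 3*75 + 62 = 287.
  i=7: a_7=3, p_7 = 3*2384 + 623 = 7775, q_7 = 3*287 + 75 = 936.
Check: 7775^2 - 69*936^2 = 60450625 - 60450624 = 1, so (x, y) = (7775, 936) solves the equation, and by the theorem it is the least positive solution.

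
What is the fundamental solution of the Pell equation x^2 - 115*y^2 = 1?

First expand sqrt(115) as a continued fraction. With x_i = (sqrt(115) + m_i)/d_i and (m_0, d_0) = (0, 1): a_0 = floor(sqrt(115)) = 10, since 10^2 = 100 <= 115 < 121 = 11^2.
Iterate m_{i+1} = d_i*a_i - m_i, d_{i+1} = (115 - m_{i+1}^2)/d_i, a_{i+1} = floor((a_0 + m_{i+1})/d_{i+1}):
  m_1 = 1*10 - 0 = 10, d_1 = (115 - 10^2)/1 = 15/1 = 15, a_1 = floor((10 + 10)/15) = 1.
  m_2 = 15*1 - 10 = 5, d_2 = (115 - 5^2)/15 = 90/15 = 6, a_2 = floor((10 + 5)/6) = 2.
  m_3 = 6*2 - 5 = 7, d_3 = (115 - 7^2)/6 = 66/6 = 11, a_3 = floor((10 + 7)/11) = 1.
  m_4 = 11*1 - 7 = 4, d_4 = (115 - 4^2)/11 = 99/11 = 9, a_4 = floor((10 + 4)/9) = 1.
  m_5 = 9*1 - 4 = 5, d_5 = (115 - 5^2)/9 = 90/9 = 10, a_5 = floor((10 + 5)/10) = 1.
  m_6 = 10*1 - 5 = 5, d_6 = (115 - 5^2)/10 = 90/10 = 9, a_6 = floor((10 + 5)/9) = 1.
  m_7 = 9*1 - 5 = 4, d_7 = (115 - 4^2)/9 = 99/9 = 11, a_7 = floor((10 + 4)/11) = 1.
  m_8 = 11*1 - 4 = 7, d_8 = (115 - 7^2)/11 = 66/11 = 6, a_8 = floor((10 + 7)/6) = 2.
  m_9 = 6*2 - 7 = 5, d_9 = (115 - 5^2)/6 = 90/6 = 15, a_9 = floor((10 + 5)/15) = 1.
  m_10 = 15*1 - 5 = 10, d_10 = (115 - 10^2)/15 = 15/15 = 1, a_10 = floor((10 + 10)/1) = 20.
  m_11 = 1*20 - 10 = 10, d_11 = (115 - 10^2)/1 = 15/1 = 15: (m_11, d_11) = (m_1, d_1) = (10, 15), so from here the quotients repeat a_1, ..., a_10; the period length is 10.
So sqrt(115) = [10; (1, 2, 1, 1, 1, 1, 1, 2, 1, 20)] with period length k = 10.
k is even, so the fundamental solution of x^2 - 115y^2 = 1 is (p_{k-1}, q_{k-1}) = (p_9, q_9); compute convergents through index 9.
Convergents (p_i = a_i*p_{i-1} + p_{i-2}, q_i = a_i*q_{i-1} + q_{i-2} with p_{-2}=0, p_{-1}=1, q_{-2}=1, q_{-1}=0):
  i=0: a_0=10, p_0 = 10*1 + 0 = 10, q_0 = 10*0 + 1 = 1.
  i=1: a_1=1, p_1 = 1*10 + 1 = 11, q_1 = 1*1 + 0 = 1.
  i=2: a_2=2, p_2 = 2*11 + 10 = 32, q_2 = 2*1 + 1 = 3.
  i=3: a_3=1, p_3 = 1*32 + 11 = 43, q_3 = 1*3 + 1 = 4.
  i=4: a_4=1, p_4 = 1*43 + 32 = 75, q_4 = 1*4 + 3 = 7.
  i=5: a_5=1, p_5 = 1*75 + 43 = 118, q_5 = 1*7 + 4 = 11.
  i=6: a_6=1, p_6 = 1*118 + 75 = 193, q_6 = 1*11 + 7 = 18.
  i=7: a_7=1, p_7 = 1*193 + 118 = 311, q_7 = 1*18 + 11 = 29.
  i=8: a_8=2, p_8 = 2*311 + 193 = 815, q_8 = 2*29 + 18 = 76.
  i=9: a_9=1, p_9 = 1*815 + 311 = 1126, q_9 = 1*76 + 29 = 105.
Check: 1126^2 - 115*105^2 = 1267876 - 1267875 = 1, so (x, y) = (1126, 105) solves the equation, and by the theorem it is the least positive solution.

(x, y) = (1126, 105)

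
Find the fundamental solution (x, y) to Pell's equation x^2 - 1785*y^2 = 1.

First expand sqrt(1785) as a continued fraction. With x_i = (sqrt(1785) + m_i)/d_i and (m_0, d_0) = (0, 1): a_0 = floor(sqrt(1785)) = 42, since 42^2 = 1764 <= 1785 < 1849 = 43^2.
Iterate m_{i+1} = d_i*a_i - m_i, d_{i+1} = (1785 - m_{i+1}^2)/d_i, a_{i+1} = floor((a_0 + m_{i+1})/d_{i+1}):
  m_1 = 1*42 - 0 = 42, d_1 = (1785 - 42^2)/1 = 21/1 = 21, a_1 = floor((42 + 42)/21) = 4.
  m_2 = 21*4 - 42 = 42, d_2 = (1785 - 42^2)/21 = 21/21 = 1, a_2 = floor((42 + 42)/1) = 84.
  m_3 = 1*84 - 42 = 42, d_3 = (1785 - 42^2)/1 = 21/1 = 21: (m_3, d_3) = (m_1, d_1) = (42, 21), so from here the quotients repeat a_1, a_2; the period length is 2.
So sqrt(1785) = [42; (4, 84)] with period length k = 2.
k is even, so the fundamental solution of x^2 - 1785y^2 = 1 is (p_{k-1}, q_{k-1}) = (p_1, q_1); compute convergents through index 1.
Convergents (p_i = a_i*p_{i-1} + p_{i-2}, q_i = a_i*q_{i-1} + q_{i-2} with p_{-2}=0, p_{-1}=1, q_{-2}=1, q_{-1}=0):
  i=0: a_0=42, p_0 = 42*1 + 0 = 42, q_0 = 42*0 + 1 = 1.
  i=1: a_1=4, p_1 = 4*42 + 1 = 169, q_1 = 4*1 + 0 = 4.
Check: 169^2 - 1785*4^2 = 28561 - 28560 = 1, so (x, y) = (169, 4) solves the equation, and by the theorem it is the least positive solution.

(x, y) = (169, 4)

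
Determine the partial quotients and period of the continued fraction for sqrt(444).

Write x_i = (sqrt(444) + m_i)/d_i with (m_0, d_0) = (0, 1). a_0 = floor(sqrt(444)) = 21, since 21^2 = 441 <= 444 < 484 = 22^2.
Iterate m_{i+1} = d_i*a_i - m_i, d_{i+1} = (444 - m_{i+1}^2)/d_i, a_{i+1} = floor((a_0 + m_{i+1})/d_{i+1}):
  m_1 = 1*21 - 0 = 21, d_1 = (444 - 21^2)/1 = 3/1 = 3, a_1 = floor((21 + 21)/3) = 14.
  m_2 = 3*14 - 21 = 21, d_2 = (444 - 21^2)/3 = 3/3 = 1, a_2 = floor((21 + 21)/1) = 42.
  m_3 = 1*42 - 21 = 21, d_3 = (444 - 21^2)/1 = 3/1 = 3: (m_3, d_3) = (m_1, d_1) = (21, 3), so from here the quotients repeat a_1, a_2; the period length is 2.
Hence the expansion of sqrt(444) is a_0 = 21 followed by the repeating block 14, 42 (period 2).

[21; (14, 42)]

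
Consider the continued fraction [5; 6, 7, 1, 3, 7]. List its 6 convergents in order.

Using the convergent recurrence p_i = a_i*p_{i-1} + p_{i-2}, q_i = a_i*q_{i-1} + q_{i-2} with p_{-2}=0, p_{-1}=1, q_{-2}=1, q_{-1}=0:
  i=0: a_0=5, p_0 = 5*1 + 0 = 5, q_0 = 5*0 + 1 = 1.
  i=1: a_1=6, p_1 = 6*5 + 1 = 31, q_1 = 6*1 + 0 = 6.
  i=2: a_2=7, p_2 = 7*31 + 5 = 222, q_2 = 7*6 + 1 = 43.
  i=3: a_3=1, p_3 = 1*222 + 31 = 253, q_3 = 1*43 + 6 = 49.
  i=4: a_4=3, p_4 = 3*253 + 222 = 981, q_4 = 3*49 + 43 = 190.
  i=5: a_5=7, p_5 = 7*981 + 253 = 7120, q_5 = 7*190 + 49 = 1379.

5/1, 31/6, 222/43, 253/49, 981/190, 7120/1379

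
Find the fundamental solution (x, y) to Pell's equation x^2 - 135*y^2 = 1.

First expand sqrt(135) as a continued fraction. With x_i = (sqrt(135) + m_i)/d_i and (m_0, d_0) = (0, 1): a_0 = floor(sqrt(135)) = 11, since 11^2 = 121 <= 135 < 144 = 12^2.
Iterate m_{i+1} = d_i*a_i - m_i, d_{i+1} = (135 - m_{i+1}^2)/d_i, a_{i+1} = floor((a_0 + m_{i+1})/d_{i+1}):
  m_1 = 1*11 - 0 = 11, d_1 = (135 - 11^2)/1 = 14/1 = 14, a_1 = floor((11 + 11)/14) = 1.
  m_2 = 14*1 - 11 = 3, d_2 = (135 - 3^2)/14 = 126/14 = 9, a_2 = floor((11 + 3)/9) = 1.
  m_3 = 9*1 - 3 = 6, d_3 = (135 - 6^2)/9 = 99/9 = 11, a_3 = floor((11 + 6)/11) = 1.
  m_4 = 11*1 - 6 = 5, d_4 = (135 - 5^2)/11 = 110/11 = 10, a_4 = floor((11 + 5)/10) = 1.
  m_5 = 10*1 - 5 = 5, d_5 = (135 - 5^2)/10 = 110/10 = 11, a_5 = floor((11 + 5)/11) = 1.
  m_6 = 11*1 - 5 = 6, d_6 = (135 - 6^2)/11 = 99/11 = 9, a_6 = floor((11 + 6)/9) = 1.
  m_7 = 9*1 - 6 = 3, d_7 = (135 - 3^2)/9 = 126/9 = 14, a_7 = floor((11 + 3)/14) = 1.
  m_8 = 14*1 - 3 = 11, d_8 = (135 - 11^2)/14 = 14/14 = 1, a_8 = floor((11 + 11)/1) = 22.
  m_9 = 1*22 - 11 = 11, d_9 = (135 - 11^2)/1 = 14/1 = 14: (m_9, d_9) = (m_1, d_1) = (11, 14), so from here the quotients repeat a_1, ..., a_8; the period length is 8.
So sqrt(135) = [11; (1, 1, 1, 1, 1, 1, 1, 22)] with period length k = 8.
k is even, so the fundamental solution of x^2 - 135y^2 = 1 is (p_{k-1}, q_{k-1}) = (p_7, q_7); compute convergents through index 7.
Convergents (p_i = a_i*p_{i-1} + p_{i-2}, q_i = a_i*q_{i-1} + q_{i-2} with p_{-2}=0, p_{-1}=1, q_{-2}=1, q_{-1}=0):
  i=0: a_0=11, p_0 = 11*1 + 0 = 11, q_0 = 11*0 + 1 = 1.
  i=1: a_1=1, p_1 = 1*11 + 1 = 12, q_1 = 1*1 + 0 = 1.
  i=2: a_2=1, p_2 = 1*12 + 11 = 23, q_2 = 1*1 + 1 = 2.
  i=3: a_3=1, p_3 = 1*23 + 12 = 35, q_3 = 1*2 + 1 = 3.
  i=4: a_4=1, p_4 = 1*35 + 23 = 58, q_4 = 1*3 + 2 = 5.
  i=5: a_5=1, p_5 = 1*58 + 35 = 93, q_5 = 1*5 + 3 = 8.
  i=6: a_6=1, p_6 = 1*93 + 58 = 151, q_6 = 1*8 + 5 = 13.
  i=7: a_7=1, p_7 = 1*151 + 93 = 244, q_7 = 1*13 + 8 = 21.
Check: 244^2 - 135*21^2 = 59536 - 59535 = 1, so (x, y) = (244, 21) solves the equation, and by the theorem it is the least positive solution.

(x, y) = (244, 21)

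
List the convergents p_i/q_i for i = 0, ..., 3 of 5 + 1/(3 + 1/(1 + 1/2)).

5/1, 16/3, 21/4, 58/11

Using the convergent recurrence p_i = a_i*p_{i-1} + p_{i-2}, q_i = a_i*q_{i-1} + q_{i-2} with p_{-2}=0, p_{-1}=1, q_{-2}=1, q_{-1}=0:
  i=0: a_0=5, p_0 = 5*1 + 0 = 5, q_0 = 5*0 + 1 = 1.
  i=1: a_1=3, p_1 = 3*5 + 1 = 16, q_1 = 3*1 + 0 = 3.
  i=2: a_2=1, p_2 = 1*16 + 5 = 21, q_2 = 1*3 + 1 = 4.
  i=3: a_3=2, p_3 = 2*21 + 16 = 58, q_3 = 2*4 + 3 = 11.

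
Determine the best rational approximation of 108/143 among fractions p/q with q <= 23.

Expand x = 108/143 as a continued fraction with the Euclidean algorithm:
  108 = 0*143 + 108, so a_0 = 0.
  143 = 1*108 + 35, so a_1 = 1.
  108 = 3*35 + 3, so a_2 = 3.
  35 = 11*3 + 2, so a_3 = 11.
  3 = 1*2 + 1, so a_4 = 1.
  2 = 2*1 + 0, so a_5 = 2.
so x = [0; 1, 3, 11, 1, 2].
Convergents (p_i = a_i*p_{i-1} + p_{i-2}, q_i = a_i*q_{i-1} + q_{i-2} with p_{-2}=0, p_{-1}=1, q_{-2}=1, q_{-1}=0), until the denominator exceeds 23:
  i=0: a_0=0, p_0 = 0*1 + 0 = 0, q_0 = 0*0 + 1 = 1.
  i=1: a_1=1, p_1 = 1*0 + 1 = 1, q_1 = 1*1 + 0 = 1.
  i=2: a_2=3, p_2 = 3*1 + 0 = 3, q_2 = 3*1 + 1 = 4.
  i=3: a_3=11, p_3 = 11*3 + 1 = 34, q_3 = 11*4 + 1 = 45.
q_3 = 45 > 23, so the last convergent with denominator <= 23 is p_2/q_2 = 3/4.
The closest fraction with denominator <= 23 is either p_2/q_2 or the intermediate fraction (k*p_2 + p_1)/(k*q_2 + q_1) with the largest k >= 1 whose denominator stays <= 23; these approach x as k grows, and every other convergent or intermediate fraction in range is farther away.
Largest k: floor((23 - q_1)/q_2) = floor((23 - 1)/4) = 5.
That gives (5*3 + 1)/(5*4 + 1) = 16/21.
Compare the errors: |x - 3/4| = |108*4 - 3*143|/(143*4) = 3/572, and |x - 16/21| = |108*21 - 16*143|/(143*21) = 20/3003.
Cross-multiplying, 3*3003 = 9009 < 11440 = 20*572, so 3/572 is smaller: the convergent 3/4 is closer to x than 16/21.

3/4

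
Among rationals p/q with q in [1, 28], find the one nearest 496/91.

109/20

Expand x = 496/91 as a continued fraction with the Euclidean algorithm:
  496 = 5*91 + 41, so a_0 = 5.
  91 = 2*41 + 9, so a_1 = 2.
  41 = 4*9 + 5, so a_2 = 4.
  9 = 1*5 + 4, so a_3 = 1.
  5 = 1*4 + 1, so a_4 = 1.
  4 = 4*1 + 0, so a_5 = 4.
so x = [5; 2, 4, 1, 1, 4].
Convergents (p_i = a_i*p_{i-1} + p_{i-2}, q_i = a_i*q_{i-1} + q_{i-2} with p_{-2}=0, p_{-1}=1, q_{-2}=1, q_{-1}=0), until the denominator exceeds 28:
  i=0: a_0=5, p_0 = 5*1 + 0 = 5, q_0 = 5*0 + 1 = 1.
  i=1: a_1=2, p_1 = 2*5 + 1 = 11, q_1 = 2*1 + 0 = 2.
  i=2: a_2=4, p_2 = 4*11 + 5 = 49, q_2 = 4*2 + 1 = 9.
  i=3: a_3=1, p_3 = 1*49 + 11 = 60, q_3 = 1*9 + 2 = 11.
  i=4: a_4=1, p_4 = 1*60 + 49 = 109, q_4 = 1*11 + 9 = 20.
  i=5: a_5=4, p_5 = 4*109 + 60 = 496, q_5 = 4*20 + 11 = 91.
q_5 = 91 > 28, so the last convergent with denominator <= 28 is p_4/q_4 = 109/20.
The closest fraction with denominator <= 28 is either p_4/q_4 or the intermediate fraction (k*p_4 + p_3)/(k*q_4 + q_3) with the largest k >= 1 whose denominator stays <= 28; these approach x as k grows, and every other convergent or intermediate fraction in range is farther away.
Largest k: floor((28 - q_3)/q_4) = floor((28 - 11)/20) = 0.
Since k = 0, no intermediate fraction beyond p_4/q_4 has denominator <= 28, so the convergent 109/20 is the closest (its error is |496*20 - 109*91|/(91*20) = 1/1820).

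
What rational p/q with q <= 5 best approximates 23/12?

2/1

Expand x = 23/12 as a continued fraction with the Euclidean algorithm:
  23 = 1*12 + 11, so a_0 = 1.
  12 = 1*11 + 1, so a_1 = 1.
  11 = 11*1 + 0, so a_2 = 11.
so x = [1; 1, 11].
Convergents (p_i = a_i*p_{i-1} + p_{i-2}, q_i = a_i*q_{i-1} + q_{i-2} with p_{-2}=0, p_{-1}=1, q_{-2}=1, q_{-1}=0), until the denominator exceeds 5:
  i=0: a_0=1, p_0 = 1*1 + 0 = 1, q_0 = 1*0 + 1 = 1.
  i=1: a_1=1, p_1 = 1*1 + 1 = 2, q_1 = 1*1 + 0 = 1.
  i=2: a_2=11, p_2 = 11*2 + 1 = 23, q_2 = 11*1 + 1 = 12.
q_2 = 12 > 5, so the last convergent with denominator <= 5 is p_1/q_1 = 2/1.
The closest fraction with denominator <= 5 is either p_1/q_1 or the intermediate fraction (k*p_1 + p_0)/(k*q_1 + q_0) with the largest k >= 1 whose denominator stays <= 5; these approach x as k grows, and every other convergent or intermediate fraction in range is farther away.
Largest k: floor((5 - q_0)/q_1) = floor((5 - 1)/1) = 4.
That gives (4*2 + 1)/(4*1 + 1) = 9/5.
Compare the errors: |x - 2/1| = |23*1 - 2*12|/(12*1) = 1/12, and |x - 9/5| = |23*5 - 9*12|/(12*5) = 7/60.
Cross-multiplying, 1*60 = 60 < 84 = 7*12, so 1/12 is smaller: the convergent 2/1 is closer to x than 9/5.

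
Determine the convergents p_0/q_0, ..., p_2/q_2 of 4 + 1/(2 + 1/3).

Using the convergent recurrence p_i = a_i*p_{i-1} + p_{i-2}, q_i = a_i*q_{i-1} + q_{i-2} with p_{-2}=0, p_{-1}=1, q_{-2}=1, q_{-1}=0:
  i=0: a_0=4, p_0 = 4*1 + 0 = 4, q_0 = 4*0 + 1 = 1.
  i=1: a_1=2, p_1 = 2*4 + 1 = 9, q_1 = 2*1 + 0 = 2.
  i=2: a_2=3, p_2 = 3*9 + 4 = 31, q_2 = 3*2 + 1 = 7.

4/1, 9/2, 31/7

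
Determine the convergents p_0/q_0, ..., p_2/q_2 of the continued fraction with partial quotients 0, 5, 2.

Using the convergent recurrence p_i = a_i*p_{i-1} + p_{i-2}, q_i = a_i*q_{i-1} + q_{i-2} with p_{-2}=0, p_{-1}=1, q_{-2}=1, q_{-1}=0:
  i=0: a_0=0, p_0 = 0*1 + 0 = 0, q_0 = 0*0 + 1 = 1.
  i=1: a_1=5, p_1 = 5*0 + 1 = 1, q_1 = 5*1 + 0 = 5.
  i=2: a_2=2, p_2 = 2*1 + 0 = 2, q_2 = 2*5 + 1 = 11.

0/1, 1/5, 2/11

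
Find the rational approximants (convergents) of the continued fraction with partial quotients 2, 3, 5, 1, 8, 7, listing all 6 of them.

2/1, 7/3, 37/16, 44/19, 389/168, 2767/1195

Using the convergent recurrence p_i = a_i*p_{i-1} + p_{i-2}, q_i = a_i*q_{i-1} + q_{i-2} with p_{-2}=0, p_{-1}=1, q_{-2}=1, q_{-1}=0:
  i=0: a_0=2, p_0 = 2*1 + 0 = 2, q_0 = 2*0 + 1 = 1.
  i=1: a_1=3, p_1 = 3*2 + 1 = 7, q_1 = 3*1 + 0 = 3.
  i=2: a_2=5, p_2 = 5*7 + 2 = 37, q_2 = 5*3 + 1 = 16.
  i=3: a_3=1, p_3 = 1*37 + 7 = 44, q_3 = 1*16 + 3 = 19.
  i=4: a_4=8, p_4 = 8*44 + 37 = 389, q_4 = 8*19 + 16 = 168.
  i=5: a_5=7, p_5 = 7*389 + 44 = 2767, q_5 = 7*168 + 19 = 1195.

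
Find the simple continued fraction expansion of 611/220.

[2; 1, 3, 2, 24]

Run the Euclidean algorithm on 611 and 220; the successive quotients are the partial quotients a_0, a_1, ... (each step inverts the fractional part left over by the previous one):
  611 = 2*220 + 171, so a_0 = 2.
  220 = 1*171 + 49, so a_1 = 1.
  171 = 3*49 + 24, so a_2 = 3.
  49 = 2*24 + 1, so a_3 = 2.
  24 = 24*1 + 0, so a_4 = 24.
The remainder reaches 0 after 5 divisions, so the expansion has 5 partial quotients, read off in order.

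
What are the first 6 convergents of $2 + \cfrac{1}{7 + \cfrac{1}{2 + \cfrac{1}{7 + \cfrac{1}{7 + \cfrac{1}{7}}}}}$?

2/1, 15/7, 32/15, 239/112, 1705/799, 12174/5705

Using the convergent recurrence p_i = a_i*p_{i-1} + p_{i-2}, q_i = a_i*q_{i-1} + q_{i-2} with p_{-2}=0, p_{-1}=1, q_{-2}=1, q_{-1}=0:
  i=0: a_0=2, p_0 = 2*1 + 0 = 2, q_0 = 2*0 + 1 = 1.
  i=1: a_1=7, p_1 = 7*2 + 1 = 15, q_1 = 7*1 + 0 = 7.
  i=2: a_2=2, p_2 = 2*15 + 2 = 32, q_2 = 2*7 + 1 = 15.
  i=3: a_3=7, p_3 = 7*32 + 15 = 239, q_3 = 7*15 + 7 = 112.
  i=4: a_4=7, p_4 = 7*239 + 32 = 1705, q_4 = 7*112 + 15 = 799.
  i=5: a_5=7, p_5 = 7*1705 + 239 = 12174, q_5 = 7*799 + 112 = 5705.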